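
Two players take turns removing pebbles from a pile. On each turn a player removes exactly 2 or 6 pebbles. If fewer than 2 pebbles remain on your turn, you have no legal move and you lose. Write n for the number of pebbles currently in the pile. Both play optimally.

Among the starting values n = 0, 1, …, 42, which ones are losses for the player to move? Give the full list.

Compute win/loss labels from the base case upward. A position with no move is L. Any other position is W if it can reach an L in one move, else L.
n=0: no move → L
n=1: no move → L
n=2: W (go to 0, an L position)
n=3: W (go to 1, an L position)
n=4: L (sole option 2(W) is W)
n=5: L (sole option 3(W) is W)
n=6: W (go to 4, an L position)
n=7: W (go to 5, an L position)
n=8: L (options 6(W), 2(W) are all W)
n=9: L (options 7(W), 3(W) are all W)
n=10: W (go to 8, an L position)
n=11: W (go to 9, an L position)
n=12: L (options 10(W), 6(W) are all W)
n=13: L (options 11(W), 7(W) are all W)
n=14: W (go to 12, an L position)
n=15: W (go to 13, an L position)
n=16: L (options 14(W), 10(W) are all W)
n=17: L (options 15(W), 11(W) are all W)
n=18: W (go to 16, an L position)
n=19: W (go to 17, an L position)
n=20: L (options 18(W), 14(W) are all W)
n=21: L (options 19(W), 15(W) are all W)
n=22: W (go to 20, an L position)
n=23: W (go to 21, an L position)
n=24: L (options 22(W), 18(W) are all W)
n=25: L (options 23(W), 19(W) are all W)
n=26: W (go to 24, an L position)
n=27: W (go to 25, an L position)
n=28: L (options 26(W), 22(W) are all W)
n=29: L (options 27(W), 23(W) are all W)
n=30: W (go to 28, an L position)
n=31: W (go to 29, an L position)
n=32: L (options 30(W), 26(W) are all W)
n=33: L (options 31(W), 27(W) are all W)
n=34: W (go to 32, an L position)
n=35: W (go to 33, an L position)
n=36: L (options 34(W), 30(W) are all W)
n=37: L (options 35(W), 31(W) are all W)
n=38: W (go to 36, an L position)
n=39: W (go to 37, an L position)
n=40: L (options 38(W), 34(W) are all W)
n=41: L (options 39(W), 35(W) are all W)
n=42: W (go to 40, an L position)
The losing starting values of n are exactly the entries labelled L in this table (22 of them).

0, 1, 4, 5, 8, 9, 12, 13, 16, 17, 20, 21, 24, 25, 28, 29, 32, 33, 36, 37, 40, 41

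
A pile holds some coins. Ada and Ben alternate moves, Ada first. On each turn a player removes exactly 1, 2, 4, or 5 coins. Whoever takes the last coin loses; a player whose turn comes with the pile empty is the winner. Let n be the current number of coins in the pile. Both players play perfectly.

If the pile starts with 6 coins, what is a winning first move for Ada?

Use the standard recursion: the mover wins at a terminal position; elsewhere, the mover wins exactly when some move hands the opponent an L position.
n=0: no move; the opponent has just taken the last coin and therefore loses → W
n=1: only reaches 0(W), which is W → L
n=2: reaches L-position 1 → W
n=3: reaches L-position 1 → W
n=4: only reaches 3(W), 2(W), 0(W), all W → L
n=5: reaches L-position 4 → W
n=6: reaches L-position 4 → W
From 6, the L positions reachable in one move are: 4, 1. Any move reaching one of these is winning.

Remove 2, leaving 4.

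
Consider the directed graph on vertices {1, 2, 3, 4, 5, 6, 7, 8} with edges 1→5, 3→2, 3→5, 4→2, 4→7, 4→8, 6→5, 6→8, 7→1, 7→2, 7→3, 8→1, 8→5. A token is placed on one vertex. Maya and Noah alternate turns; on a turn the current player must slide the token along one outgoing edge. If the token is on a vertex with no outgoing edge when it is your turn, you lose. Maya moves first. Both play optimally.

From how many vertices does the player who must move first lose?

Compute win/loss labels from the base case upward. A position with no move is L. Any other position is W if it can reach an L in one move, else L.
Every edge goes from a vertex to one that appears earlier in the order 2, 5, 1, 8, 3, 7, 6, 4, so processing vertices in that order labels each vertex after all of its successors.
2: no outgoing edge → L
5: no outgoing edge → L
1: W (go to 5, an L position)
8: W (go to 5, an L position)
3: W (go to 5, an L position)
7: W (go to 2, an L position)
6: W (go to 5, an L position)
4: W (go to 2, an L position)
The L vertices are 2, 5; that is 2 in all.

2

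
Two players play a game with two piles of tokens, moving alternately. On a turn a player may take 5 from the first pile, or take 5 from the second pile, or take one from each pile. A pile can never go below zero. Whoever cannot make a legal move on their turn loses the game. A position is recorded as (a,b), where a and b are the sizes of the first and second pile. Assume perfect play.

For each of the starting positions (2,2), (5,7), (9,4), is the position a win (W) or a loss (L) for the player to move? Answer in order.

(2,2): L, (5,7): W, (9,4): W

Classify positions by backward induction: terminal positions (no move available) are L. From any other position, the mover wins iff some move reaches an L.
No move ever increases a pile, so every position that can arise here has a ≤ 9 and b ≤ 7; it is enough to label the cells with 0 ≤ a ≤ 9 and 0 ≤ b ≤ 7.
Every move lowers a or b (never raises either), so fill the grid row by row in increasing a, and left to right within a row: each cell's successors are then already labelled.
      b=0  b=1  b=2  b=3  b=4  b=5  b=6  b=7
a=0:    L    L    L    L    L    W    W    W
a=1:    L    W    W    W    W    W    L    L
a=2:    L    W    L    L    L    W    L    W
a=3:    L    W    L    W    W    W    L    W
a=4:    L    W    L    W    L    W    L    W
a=5:    W    W    W    W    W    W    L    W
a=6:    W    L    L    L    L    L    W    W
a=7:    W    L    W    W    W    W    W    L
a=8:    W    L    W    L    L    L    W    L
a=9:    W    L    W    L    W    W    W    L
Cells with no legal move (terminal, hence L): (0,0), (0,1), (0,2), (0,3), (0,4), (1,0), (2,0), (3,0), (4,0).
The remaining L cells, each justified by listing all of its moves:
(1,6): moves to (1,1)(W), (0,5)(W); every one is W ⇒ L
(1,7): moves to (1,2)(W), (0,6)(W); every one is W ⇒ L
(2,2): the only move is to (1,1)(W), a W ⇒ L
(2,3): the only move is to (1,2)(W), a W ⇒ L
(2,4): the only move is to (1,3)(W), a W ⇒ L
(2,6): moves to (2,1)(W), (1,5)(W); every one is W ⇒ L
(3,2): the only move is to (2,1)(W), a W ⇒ L
(3,6): moves to (3,1)(W), (2,5)(W); every one is W ⇒ L
(4,2): the only move is to (3,1)(W), a W ⇒ L
(4,4): the only move is to (3,3)(W), a W ⇒ L
(4,6): moves to (4,1)(W), (3,5)(W); every one is W ⇒ L
(5,6): moves to (0,6)(W), (5,1)(W), (4,5)(W); every one is W ⇒ L
(6,1): moves to (1,1)(W), (5,0)(W); every one is W ⇒ L
(6,2): moves to (1,2)(W), (5,1)(W); every one is W ⇒ L
(6,3): moves to (1,3)(W), (5,2)(W); every one is W ⇒ L
(6,4): moves to (1,4)(W), (5,3)(W); every one is W ⇒ L
(6,5): moves to (1,5)(W), (6,0)(W), (5,4)(W); every one is W ⇒ L
(7,1): moves to (2,1)(W), (6,0)(W); every one is W ⇒ L
(7,7): moves to (2,7)(W), (7,2)(W), (6,6)(W); every one is W ⇒ L
(8,1): moves to (3,1)(W), (7,0)(W); every one is W ⇒ L
(8,3): moves to (3,3)(W), (7,2)(W); every one is W ⇒ L
(8,4): moves to (3,4)(W), (7,3)(W); every one is W ⇒ L
(8,5): moves to (3,5)(W), (8,0)(W), (7,4)(W); every one is W ⇒ L
(8,7): moves to (3,7)(W), (8,2)(W), (7,6)(W); every one is W ⇒ L
(9,1): moves to (4,1)(W), (8,0)(W); every one is W ⇒ L
(9,3): moves to (4,3)(W), (8,2)(W); every one is W ⇒ L
(9,7): moves to (4,7)(W), (9,2)(W), (8,6)(W); every one is W ⇒ L
Every other cell has at least one move into one of the L cells above, so it is W.
(2,2): one of the L cells justified above, so L
(5,7): the move to (4,6) reaches an L cell, so W
(9,4): the move to (4,4) reaches an L cell, so W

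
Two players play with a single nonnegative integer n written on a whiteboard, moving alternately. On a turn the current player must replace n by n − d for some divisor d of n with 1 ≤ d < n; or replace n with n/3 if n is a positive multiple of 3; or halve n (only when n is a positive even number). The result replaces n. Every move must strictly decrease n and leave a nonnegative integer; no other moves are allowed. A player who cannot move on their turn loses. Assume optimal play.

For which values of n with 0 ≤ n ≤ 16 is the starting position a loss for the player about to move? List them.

Label each position W (a win for the player to move) or L (a loss). A position with no legal move is L; any other position is W exactly when some move reaches an L, and L when every move reaches a W.
n=0: no move → L
n=1: no move → L
n=2: reaches L-position 1 → W
n=3: reaches L-position 1 → W
n=4: only reaches 2(W), 3(W), all W → L
n=5: reaches L-position 4 → W
n=6: reaches L-position 4 → W
n=7: only reaches 6(W), which is W → L
n=8: reaches L-position 4 → W
n=9: only reaches 3(W), 6(W), 8(W), all W → L
n=10: reaches L-position 9 → W
n=11: only reaches 10(W), which is W → L
n=12: reaches L-position 4 → W
n=13: only reaches 12(W), which is W → L
n=14: reaches L-position 7 → W
n=15: only reaches 5(W), 10(W), 12(W), 14(W), all W → L
n=16: reaches L-position 15 → W
Reading off the rows marked L gives the requested list; there are 8 such values of n.

0, 1, 4, 7, 9, 11, 13, 15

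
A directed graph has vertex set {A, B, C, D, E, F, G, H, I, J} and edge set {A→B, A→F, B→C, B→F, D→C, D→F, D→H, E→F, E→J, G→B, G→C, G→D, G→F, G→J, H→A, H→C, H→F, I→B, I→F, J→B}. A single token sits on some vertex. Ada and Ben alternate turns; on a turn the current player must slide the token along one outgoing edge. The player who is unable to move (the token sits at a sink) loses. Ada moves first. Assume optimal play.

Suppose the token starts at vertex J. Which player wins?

Positions with no move are L. A position that does have a move is losing for the player to move precisely when every available move leads to a winning position for the opponent. Fill in the labels:
Every edge goes from a vertex to one that appears earlier in the order F, C, B, A, H, J, D, I, E, G, so processing vertices in that order labels each vertex after all of its successors.
F: no outgoing edge → L
C: no outgoing edge → L
B: →C(L), so W
A: →F(L), so W
H: →C(L), so W
J: →B(W) only, which is W, so L
D: →C(L), so W
I: →F(L), so W
E: →J(L), so W
G: →J(L), so W
Every move from J reaches a W position, so the mover loses.

Ben wins.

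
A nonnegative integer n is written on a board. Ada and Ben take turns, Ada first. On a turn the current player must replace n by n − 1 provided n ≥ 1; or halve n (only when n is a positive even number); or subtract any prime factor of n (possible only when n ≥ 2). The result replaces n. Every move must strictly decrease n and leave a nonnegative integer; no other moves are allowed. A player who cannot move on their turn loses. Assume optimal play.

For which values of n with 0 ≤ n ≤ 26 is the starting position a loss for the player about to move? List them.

0, 4, 9, 14, 20, 24

Use the standard recursion: the mover loses at a terminal position; elsewhere, the mover wins exactly when some move hands the opponent an L position.
n=0: no move → L
n=1: can move to 0, which is L ⇒ W
n=2: can move to 0, which is L ⇒ W
n=3: can move to 0, which is L ⇒ W
n=4: moves to 2(W), 3(W); every one is W ⇒ L
n=5: can move to 0, which is L ⇒ W
n=6: can move to 4, which is L ⇒ W
n=7: can move to 0, which is L ⇒ W
n=8: can move to 4, which is L ⇒ W
n=9: moves to 6(W), 8(W); every one is W ⇒ L
n=10: can move to 9, which is L ⇒ W
n=11: can move to 0, which is L ⇒ W
n=12: can move to 9, which is L ⇒ W
n=13: can move to 0, which is L ⇒ W
n=14: moves to 7(W), 12(W), 13(W); every one is W ⇒ L
n=15: can move to 14, which is L ⇒ W
n=16: can move to 14, which is L ⇒ W
n=17: can move to 0, which is L ⇒ W
n=18: can move to 9, which is L ⇒ W
n=19: can move to 0, which is L ⇒ W
n=20: moves to 10(W), 15(W), 18(W), 19(W); every one is W ⇒ L
n=21: can move to 14, which is L ⇒ W
n=22: can move to 20, which is L ⇒ W
n=23: can move to 0, which is L ⇒ W
n=24: moves to 12(W), 21(W), 22(W), 23(W); every one is W ⇒ L
n=25: can move to 20, which is L ⇒ W
n=26: can move to 24, which is L ⇒ W
The losing starting values of n are exactly the entries labelled L in this table (6 of them).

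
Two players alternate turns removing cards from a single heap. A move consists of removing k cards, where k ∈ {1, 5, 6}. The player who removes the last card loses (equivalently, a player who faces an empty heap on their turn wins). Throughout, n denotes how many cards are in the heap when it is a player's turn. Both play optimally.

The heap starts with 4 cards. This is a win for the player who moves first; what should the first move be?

Remove 1, leaving 3.

Use the standard recursion: the mover wins at a terminal position; elsewhere, the mover wins exactly when some move hands the opponent an L position.
n=0: no move; the opponent has just taken the last card and therefore loses → W
n=1: only reaches 0(W), which is W → L
n=2: reaches L-position 1 → W
n=3: only reaches 2(W), which is W → L
n=4: reaches L-position 3 → W
From 4, the L positions reachable in one move are: 3.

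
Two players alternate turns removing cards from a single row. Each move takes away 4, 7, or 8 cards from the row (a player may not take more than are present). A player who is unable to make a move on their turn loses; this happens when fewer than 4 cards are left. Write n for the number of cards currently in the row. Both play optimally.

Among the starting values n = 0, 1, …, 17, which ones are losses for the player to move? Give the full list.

0, 1, 2, 3, 12, 13, 14, 15

Use the standard recursion: the mover loses at a terminal position; elsewhere, the mover wins exactly when some move hands the opponent an L position.
n=0: no move → L
n=1: no move → L
n=2: no move → L
n=3: no move → L
n=4: can move to 0, which is L ⇒ W
n=5: can move to 1, which is L ⇒ W
n=6: can move to 2, which is L ⇒ W
n=7: can move to 3, which is L ⇒ W
n=8: can move to 1, which is L ⇒ W
n=9: can move to 2, which is L ⇒ W
n=10: can move to 3, which is L ⇒ W
n=11: can move to 3, which is L ⇒ W
n=12: moves to 8(W), 5(W), 4(W); every one is W ⇒ L
n=13: moves to 9(W), 6(W), 5(W); every one is W ⇒ L
n=14: moves to 10(W), 7(W), 6(W); every one is W ⇒ L
n=15: moves to 11(W), 8(W), 7(W); every one is W ⇒ L
n=16: can move to 12, which is L ⇒ W
n=17: can move to 13, which is L ⇒ W
The losing starting values of n are exactly the entries labelled L in this table (8 of them).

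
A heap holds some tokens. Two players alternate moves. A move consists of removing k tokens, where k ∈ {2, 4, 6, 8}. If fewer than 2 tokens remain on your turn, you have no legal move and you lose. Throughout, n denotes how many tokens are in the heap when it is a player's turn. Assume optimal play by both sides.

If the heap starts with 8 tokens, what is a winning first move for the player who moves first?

Classify positions by backward induction: terminal positions (no move available) are L. From any other position, the mover wins iff some move reaches an L.
n=0: no move → L
n=1: no move → L
n=2: →0(L), so W
n=3: →1(L), so W
n=4: →0(L), so W
n=5: →1(L), so W
n=6: →0(L), so W
n=7: →1(L), so W
n=8: →0(L), so W
From 8, the L positions reachable in one move are: 0.

Remove 8, leaving 0.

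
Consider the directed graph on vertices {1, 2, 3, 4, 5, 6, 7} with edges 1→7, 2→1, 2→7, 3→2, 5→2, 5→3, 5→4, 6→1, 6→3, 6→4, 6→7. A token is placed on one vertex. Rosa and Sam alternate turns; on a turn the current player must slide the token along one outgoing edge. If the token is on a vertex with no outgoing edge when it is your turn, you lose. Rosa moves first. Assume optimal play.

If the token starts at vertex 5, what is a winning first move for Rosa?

Build the W/L table. Terminal = L. A non-terminal position is W if it has a move to some L; otherwise it is L.
Every edge goes from a vertex to one that appears earlier in the order 4, 7, 1, 2, 3, 6, 5, so processing vertices in that order labels each vertex after all of its successors.
4: no outgoing edge → L
7: no outgoing edge → L
1: →7(L), so W
2: →7(L), so W
3: →2(W) only, which is W, so L
6: →3(L), so W
5: →3(L), so W
From 5, the L positions reachable in one move are: 3, 4. Any move reaching one of these is winning.

Move to 3.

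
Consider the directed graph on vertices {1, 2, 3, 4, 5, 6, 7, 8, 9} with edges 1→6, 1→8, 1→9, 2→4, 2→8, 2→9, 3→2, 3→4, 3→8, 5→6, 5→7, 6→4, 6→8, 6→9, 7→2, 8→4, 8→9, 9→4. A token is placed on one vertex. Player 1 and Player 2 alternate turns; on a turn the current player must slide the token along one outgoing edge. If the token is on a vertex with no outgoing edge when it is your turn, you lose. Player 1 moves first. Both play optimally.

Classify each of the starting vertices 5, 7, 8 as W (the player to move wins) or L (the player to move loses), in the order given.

5: W, 7: L, 8: W

Positions with no move are L. A position that does have a move is losing for the player to move precisely when every available move leads to a winning position for the opponent. Fill in the labels:
Every edge goes from a vertex to one that appears earlier in the order 4, 9, 8, 6, 1, 2, 3, 7, 5, so processing vertices in that order labels each vertex after all of its successors.
4: no outgoing edge → L
9: →4(L), so W
8: →4(L), so W
6: →4(L), so W
1: →6(W), 8(W), 9(W) — all W, so L
2: →4(L), so W
3: →4(L), so W
7: →2(W) only, which is W, so L
5: →7(L), so W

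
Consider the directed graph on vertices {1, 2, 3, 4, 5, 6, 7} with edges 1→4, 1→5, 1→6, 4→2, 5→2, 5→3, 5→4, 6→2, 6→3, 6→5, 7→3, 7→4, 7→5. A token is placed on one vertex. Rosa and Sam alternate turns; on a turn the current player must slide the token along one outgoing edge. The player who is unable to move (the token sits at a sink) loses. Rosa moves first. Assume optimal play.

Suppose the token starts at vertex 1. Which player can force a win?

Sam wins.

Positions with no move are L. A position that does have a move is losing for the player to move precisely when every available move leads to a winning position for the opponent. Fill in the labels:
Every edge goes from a vertex to one that appears earlier in the order 3, 2, 4, 5, 7, 6, 1, so processing vertices in that order labels each vertex after all of its successors.
3: no outgoing edge → L
2: no outgoing edge → L
4: reaches L-position 2 → W
5: reaches L-position 2 → W
7: reaches L-position 3 → W
6: reaches L-position 2 → W
1: only reaches 6(W), 5(W), 4(W), all W → L
Every move from 1 reaches a W position, so the mover loses.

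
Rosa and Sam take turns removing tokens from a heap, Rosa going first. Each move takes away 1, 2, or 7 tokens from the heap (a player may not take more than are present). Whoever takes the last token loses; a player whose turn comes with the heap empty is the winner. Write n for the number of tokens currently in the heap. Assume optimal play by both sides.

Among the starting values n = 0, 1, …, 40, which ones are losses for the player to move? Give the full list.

Work bottom-up. With no move the player to move wins. Otherwise the position is W if at least one move leads to an L position for the opponent, and L if every move leads to a W.
n=0: no move; the opponent has just taken the last token and therefore loses → W
n=1: only reaches 0(W), which is W → L
n=2: reaches L-position 1 → W
n=3: reaches L-position 1 → W
n=4: only reaches 3(W), 2(W), all W → L
n=5: reaches L-position 4 → W
n=6: reaches L-position 4 → W
n=7: only reaches 6(W), 5(W), 0(W), all W → L
n=8: reaches L-position 7 → W
n=9: reaches L-position 7 → W
n=10: only reaches 9(W), 8(W), 3(W), all W → L
n=11: reaches L-position 10 → W
n=12: reaches L-position 10 → W
n=13: only reaches 12(W), 11(W), 6(W), all W → L
n=14: reaches L-position 13 → W
n=15: reaches L-position 13 → W
n=16: only reaches 15(W), 14(W), 9(W), all W → L
n=17: reaches L-position 16 → W
n=18: reaches L-position 16 → W
n=19: only reaches 18(W), 17(W), 12(W), all W → L
n=20: reaches L-position 19 → W
n=21: reaches L-position 19 → W
n=22: only reaches 21(W), 20(W), 15(W), all W → L
n=23: reaches L-position 22 → W
n=24: reaches L-position 22 → W
n=25: only reaches 24(W), 23(W), 18(W), all W → L
n=26: reaches L-position 25 → W
n=27: reaches L-position 25 → W
n=28: only reaches 27(W), 26(W), 21(W), all W → L
n=29: reaches L-position 28 → W
n=30: reaches L-position 28 → W
n=31: only reaches 30(W), 29(W), 24(W), all W → L
n=32: reaches L-position 31 → W
n=33: reaches L-position 31 → W
n=34: only reaches 33(W), 32(W), 27(W), all W → L
n=35: reaches L-position 34 → W
n=36: reaches L-position 34 → W
n=37: only reaches 36(W), 35(W), 30(W), all W → L
n=38: reaches L-position 37 → W
n=39: reaches L-position 37 → W
n=40: only reaches 39(W), 38(W), 33(W), all W → L
The losing starting values of n are exactly the entries labelled L in this table (14 of them).

1, 4, 7, 10, 13, 16, 19, 22, 25, 28, 31, 34, 37, 40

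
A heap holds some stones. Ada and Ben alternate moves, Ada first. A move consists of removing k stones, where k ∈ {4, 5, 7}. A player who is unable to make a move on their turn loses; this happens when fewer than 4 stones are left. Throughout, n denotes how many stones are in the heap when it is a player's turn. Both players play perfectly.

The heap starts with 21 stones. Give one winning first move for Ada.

Remove 7, leaving 14.

Build the W/L table. Terminal = L. A non-terminal position is W if it has a move to some L; otherwise it is L.
n=0: no move → L
n=1: no move → L
n=2: no move → L
n=3: no move → L
n=4: can move to 0, which is L ⇒ W
n=5: can move to 1, which is L ⇒ W
n=6: can move to 2, which is L ⇒ W
n=7: can move to 3, which is L ⇒ W
n=8: can move to 3, which is L ⇒ W
n=9: can move to 2, which is L ⇒ W
n=10: can move to 3, which is L ⇒ W
n=11: moves to 7(W), 6(W), 4(W); every one is W ⇒ L
n=12: moves to 8(W), 7(W), 5(W); every one is W ⇒ L
n=13: moves to 9(W), 8(W), 6(W); every one is W ⇒ L
n=14: moves to 10(W), 9(W), 7(W); every one is W ⇒ L
n=15: can move to 11, which is L ⇒ W
n=16: can move to 12, which is L ⇒ W
n=17: can move to 13, which is L ⇒ W
n=18: can move to 14, which is L ⇒ W
n=19: can move to 14, which is L ⇒ W
n=20: can move to 13, which is L ⇒ W
n=21: can move to 14, which is L ⇒ W
From 21, the L positions reachable in one move are: 14.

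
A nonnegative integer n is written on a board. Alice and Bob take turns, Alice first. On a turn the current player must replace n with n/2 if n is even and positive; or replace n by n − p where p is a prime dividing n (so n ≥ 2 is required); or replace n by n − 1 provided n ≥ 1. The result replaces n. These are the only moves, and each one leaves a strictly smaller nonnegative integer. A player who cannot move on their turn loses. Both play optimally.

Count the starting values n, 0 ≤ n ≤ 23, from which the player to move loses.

5

Work bottom-up. With no move the player to move loses. Otherwise the position is W if at least one move leads to an L position for the opponent, and L if every move leads to a W.
n=0: no move → L
n=1: →0(L), so W
n=2: →0(L), so W
n=3: →0(L), so W
n=4: →2(W), 3(W) — all W, so L
n=5: →0(L), so W
n=6: →4(L), so W
n=7: →0(L), so W
n=8: →4(L), so W
n=9: →6(W), 8(W) — all W, so L
n=10: →9(L), so W
n=11: →0(L), so W
n=12: →9(L), so W
n=13: →0(L), so W
n=14: →7(W), 12(W), 13(W) — all W, so L
n=15: →14(L), so W
n=16: →14(L), so W
n=17: →0(L), so W
n=18: →9(L), so W
n=19: →0(L), so W
n=20: →10(W), 15(W), 18(W), 19(W) — all W, so L
n=21: →14(L), so W
n=22: →20(L), so W
n=23: →0(L), so W
L entries with 0 ≤ n ≤ 23: n = 0, 4, 9, 14, 20; that makes 5.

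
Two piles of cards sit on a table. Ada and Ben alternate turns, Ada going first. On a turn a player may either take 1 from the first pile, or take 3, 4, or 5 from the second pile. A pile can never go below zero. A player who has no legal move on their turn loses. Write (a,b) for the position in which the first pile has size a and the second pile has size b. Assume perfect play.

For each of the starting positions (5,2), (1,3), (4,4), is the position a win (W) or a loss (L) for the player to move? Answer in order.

(5,2): W, (1,3): L, (4,4): W

Build the W/L table. Terminal = L. A non-terminal position is W if it has a move to some L; otherwise it is L.
No move ever increases a pile, so every position that can arise here has a ≤ 5 and b ≤ 4; it is enough to label the cells with 0 ≤ a ≤ 5 and 0 ≤ b ≤ 4.
Every move lowers a or b (never raises either), so fill the grid row by row in increasing a, and left to right within a row: each cell's successors are then already labelled.
      b=0  b=1  b=2  b=3  b=4
a=0:    L    L    L    W    W
a=1:    W    W    W    L    L
a=2:    L    L    L    W    W
a=3:    W    W    W    L    L
a=4:    L    L    L    W    W
a=5:    W    W    W    L    L
Cells with no legal move (terminal, hence L): (0,0), (0,1), (0,2).
The remaining L cells, each justified by listing all of its moves:
(1,3): moves to (0,3)(W), (1,0)(W); every one is W ⇒ L
(1,4): moves to (0,4)(W), (1,1)(W), (1,0)(W); every one is W ⇒ L
(2,0): the only move is to (1,0)(W), a W ⇒ L
(2,1): the only move is to (1,1)(W), a W ⇒ L
(2,2): the only move is to (1,2)(W), a W ⇒ L
(3,3): moves to (2,3)(W), (3,0)(W); every one is W ⇒ L
(3,4): moves to (2,4)(W), (3,1)(W), (3,0)(W); every one is W ⇒ L
(4,0): the only move is to (3,0)(W), a W ⇒ L
(4,1): the only move is to (3,1)(W), a W ⇒ L
(4,2): the only move is to (3,2)(W), a W ⇒ L
(5,3): moves to (4,3)(W), (5,0)(W); every one is W ⇒ L
(5,4): moves to (4,4)(W), (5,1)(W), (5,0)(W); every one is W ⇒ L
Every other cell has at least one move into one of the L cells above, so it is W.
(5,2): the move to (4,2) reaches an L cell, so W
(1,3): one of the L cells justified above, so L
(4,4): the move to (3,4) reaches an L cell, so W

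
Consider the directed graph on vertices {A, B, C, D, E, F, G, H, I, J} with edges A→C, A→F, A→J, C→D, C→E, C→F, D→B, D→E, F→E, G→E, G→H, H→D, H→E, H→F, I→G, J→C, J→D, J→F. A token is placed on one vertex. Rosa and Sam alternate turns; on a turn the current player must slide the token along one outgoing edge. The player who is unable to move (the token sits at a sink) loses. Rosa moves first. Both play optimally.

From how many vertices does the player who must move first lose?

4

Use the standard recursion: the mover loses at a terminal position; elsewhere, the mover wins exactly when some move hands the opponent an L position.
Every edge goes from a vertex to one that appears earlier in the order E, B, D, F, C, H, G, I, J, A, so processing vertices in that order labels each vertex after all of its successors.
E: no outgoing edge → L
B: no outgoing edge → L
D: →B(L), so W
F: →E(L), so W
C: →E(L), so W
H: →E(L), so W
G: →E(L), so W
I: →G(W) only, which is W, so L
J: →C(W), F(W), D(W) — all W, so L
A: →J(L), so W
The L vertices are B, E, I, J; that is 4 in all.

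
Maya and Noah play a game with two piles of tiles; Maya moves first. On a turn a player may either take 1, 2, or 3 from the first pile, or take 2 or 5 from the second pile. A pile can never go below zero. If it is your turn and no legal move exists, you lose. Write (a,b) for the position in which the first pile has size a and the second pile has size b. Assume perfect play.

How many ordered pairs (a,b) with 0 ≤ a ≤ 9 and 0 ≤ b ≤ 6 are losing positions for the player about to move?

Build the W/L table. Terminal = L. A non-terminal position is W if it has a move to some L; otherwise it is L.
Every move lowers a or b (never raises either), so fill the grid row by row in increasing a, and left to right within a row: each cell's successors are then already labelled.
      b=0  b=1  b=2  b=3  b=4  b=5  b=6
a=0:    L    L    W    W    L    W    W
a=1:    W    W    L    L    W    W    L
a=2:    W    W    W    W    W    L    W
a=3:    W    W    W    W    W    W    W
a=4:    L    L    W    W    L    W    W
a=5:    W    W    L    L    W    W    L
a=6:    W    W    W    W    W    L    W
a=7:    W    W    W    W    W    W    W
a=8:    L    L    W    W    L    W    W
a=9:    W    W    L    L    W    W    L
Cells with no legal move (terminal, hence L): (0,0), (0,1).
The remaining L cells, each justified by listing all of its moves:
(0,4): only reaches (0,2)(W), which is W → L
(1,2): only reaches (0,2)(W), (1,0)(W), all W → L
(1,3): only reaches (0,3)(W), (1,1)(W), all W → L
(1,6): only reaches (0,6)(W), (1,4)(W), (1,1)(W), all W → L
(2,5): only reaches (1,5)(W), (0,5)(W), (2,3)(W), (2,0)(W), all W → L
(4,0): only reaches (3,0)(W), (2,0)(W), (1,0)(W), all W → L
(4,1): only reaches (3,1)(W), (2,1)(W), (1,1)(W), all W → L
(4,4): only reaches (3,4)(W), (2,4)(W), (1,4)(W), (4,2)(W), all W → L
(5,2): only reaches (4,2)(W), (3,2)(W), (2,2)(W), (5,0)(W), all W → L
(5,3): only reaches (4,3)(W), (3,3)(W), (2,3)(W), (5,1)(W), all W → L
(5,6): only reaches (4,6)(W), (3,6)(W), (2,6)(W), (5,4)(W), (5,1)(W), all W → L
(6,5): only reaches (5,5)(W), (4,5)(W), (3,5)(W), (6,3)(W), (6,0)(W), all W → L
(8,0): only reaches (7,0)(W), (6,0)(W), (5,0)(W), all W → L
(8,1): only reaches (7,1)(W), (6,1)(W), (5,1)(W), all W → L
(8,4): only reaches (7,4)(W), (6,4)(W), (5,4)(W), (8,2)(W), all W → L
(9,2): only reaches (8,2)(W), (7,2)(W), (6,2)(W), (9,0)(W), all W → L
(9,3): only reaches (8,3)(W), (7,3)(W), (6,3)(W), (9,1)(W), all W → L
(9,6): only reaches (8,6)(W), (7,6)(W), (6,6)(W), (9,4)(W), (9,1)(W), all W → L
Every other cell has at least one move into one of the L cells above, so it is W.
L cells per row: a=0: 3, a=1: 3, a=2: 1, a=3: 0, a=4: 3, a=5: 3, a=6: 1, a=7: 0, a=8: 3, a=9: 3; total 20.

20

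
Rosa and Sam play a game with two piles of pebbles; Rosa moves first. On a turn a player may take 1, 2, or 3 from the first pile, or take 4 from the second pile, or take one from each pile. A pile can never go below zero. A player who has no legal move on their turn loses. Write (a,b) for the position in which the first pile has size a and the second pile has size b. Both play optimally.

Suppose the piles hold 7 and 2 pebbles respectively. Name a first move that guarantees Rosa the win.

Move to (4,2).

Work bottom-up. With no move the player to move loses. Otherwise the position is W if at least one move leads to an L position for the opponent, and L if every move leads to a W.
No move ever increases a pile, so every position that can arise here has a ≤ 7 and b ≤ 2; it is enough to label the cells with 0 ≤ a ≤ 7 and 0 ≤ b ≤ 2.
Every move lowers a or b (never raises either), so fill the grid row by row in increasing a, and left to right within a row: each cell's successors are then already labelled.
      b=0  b=1  b=2
a=0:    L    L    L
a=1:    W    W    W
a=2:    W    W    W
a=3:    W    W    W
a=4:    L    L    L
a=5:    W    W    W
a=6:    W    W    W
a=7:    W    W    W
Cells with no legal move (terminal, hence L): (0,0), (0,1), (0,2).
The remaining L cells, each justified by listing all of its moves:
(4,0): L (options (3,0)(W), (2,0)(W), (1,0)(W) are all W)
(4,1): L (options (3,1)(W), (2,1)(W), (1,1)(W), (3,0)(W) are all W)
(4,2): L (options (3,2)(W), (2,2)(W), (1,2)(W), (3,1)(W) are all W)
Every other cell has at least one move into one of the L cells above, so it is W.
From (7,2), the L positions reachable in one move are: (4,2).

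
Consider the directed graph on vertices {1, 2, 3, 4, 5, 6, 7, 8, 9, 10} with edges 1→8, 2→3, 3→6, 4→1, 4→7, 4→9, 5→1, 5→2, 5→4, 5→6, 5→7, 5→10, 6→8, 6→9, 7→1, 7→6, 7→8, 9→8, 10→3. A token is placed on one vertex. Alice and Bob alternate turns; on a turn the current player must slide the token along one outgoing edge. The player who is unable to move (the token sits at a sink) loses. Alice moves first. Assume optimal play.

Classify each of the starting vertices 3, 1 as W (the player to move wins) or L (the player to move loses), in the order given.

3: L, 1: W

Label each position W (a win for the player to move) or L (a loss). A position with no legal move is L; any other position is W exactly when some move reaches an L, and L when every move reaches a W.
Every edge goes from a vertex to one that appears earlier in the order 8, 9, 6, 1, 7, 3, 2, 4, 10, 5, so processing vertices in that order labels each vertex after all of its successors.
8: no outgoing edge → L
9: W (go to 8, an L position)
6: W (go to 8, an L position)
1: W (go to 8, an L position)
7: W (go to 8, an L position)
3: L (sole option 6(W) is W)
2: W (go to 3, an L position)
4: L (options 7(W), 1(W), 9(W) are all W)
10: W (go to 3, an L position)
5: W (go to 4, an L position)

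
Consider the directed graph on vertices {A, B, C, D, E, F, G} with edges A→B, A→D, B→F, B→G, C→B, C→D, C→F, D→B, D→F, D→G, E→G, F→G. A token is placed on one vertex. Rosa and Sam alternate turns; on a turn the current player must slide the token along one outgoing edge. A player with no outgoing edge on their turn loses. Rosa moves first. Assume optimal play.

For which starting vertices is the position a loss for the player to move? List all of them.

A, C, G

Positions with no move are L. A position that does have a move is losing for the player to move precisely when every available move leads to a winning position for the opponent. Fill in the labels:
Every edge goes from a vertex to one that appears earlier in the order G, F, B, D, C, A, E, so processing vertices in that order labels each vertex after all of its successors.
G: no outgoing edge → L
F: can move to G, which is L ⇒ W
B: can move to G, which is L ⇒ W
D: can move to G, which is L ⇒ W
C: moves to D(W), B(W), F(W); every one is W ⇒ L
A: moves to D(W), B(W); every one is W ⇒ L
E: can move to G, which is L ⇒ W
Reading off the rows marked L gives the requested list; there are 3 such vertices.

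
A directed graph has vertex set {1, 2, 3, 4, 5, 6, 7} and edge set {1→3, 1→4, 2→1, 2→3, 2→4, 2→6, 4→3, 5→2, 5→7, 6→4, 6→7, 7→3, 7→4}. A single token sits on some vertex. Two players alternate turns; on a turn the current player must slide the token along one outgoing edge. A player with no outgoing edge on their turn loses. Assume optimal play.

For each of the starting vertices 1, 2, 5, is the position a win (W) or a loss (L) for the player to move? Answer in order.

1: W, 2: W, 5: L

Work bottom-up. With no move the player to move loses. Otherwise the position is W if at least one move leads to an L position for the opponent, and L if every move leads to a W.
Every edge goes from a vertex to one that appears earlier in the order 3, 4, 7, 1, 6, 2, 5, so processing vertices in that order labels each vertex after all of its successors.
3: no outgoing edge → L
4: →3(L), so W
7: →3(L), so W
1: →3(L), so W
6: →7(W), 4(W) — all W, so L
2: →6(L), so W
5: →2(W), 7(W) — all W, so L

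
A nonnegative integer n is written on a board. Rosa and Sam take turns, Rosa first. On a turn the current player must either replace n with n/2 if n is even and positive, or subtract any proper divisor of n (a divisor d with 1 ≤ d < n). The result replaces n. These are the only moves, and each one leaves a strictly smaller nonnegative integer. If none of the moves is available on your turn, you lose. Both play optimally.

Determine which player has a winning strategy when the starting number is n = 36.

Use the standard recursion: the mover loses at a terminal position; elsewhere, the mover wins exactly when some move hands the opponent an L position.
n=0: no move → L
n=1: no move → L
n=2: →1(L), so W
n=3: →2(W) only, which is W, so L
n=4: →3(L), so W
n=5: →4(W) only, which is W, so L
n=6: →3(L), so W
n=7: →6(W) only, which is W, so L
n=8: →7(L), so W
n=9: →6(W), 8(W) — all W, so L
n=10: →5(L), so W
n=11: →10(W) only, which is W, so L
n=12: →9(L), so W
n=13: →12(W) only, which is W, so L
n=14: →7(L), so W
n=15: →10(W), 12(W), 14(W) — all W, so L
n=16: →15(L), so W
n=17: →16(W) only, which is W, so L
n=18: →9(L), so W
n=19: →18(W) only, which is W, so L
n=20: →15(L), so W
n=21: →14(W), 18(W), 20(W) — all W, so L
n=22: →11(L), so W
n=23: →22(W) only, which is W, so L
n=24: →21(L), so W
n=25: →20(W), 24(W) — all W, so L
n=26: →13(L), so W
n=27: →18(W), 24(W), 26(W) — all W, so L
n=28: →21(L), so W
n=29: →28(W) only, which is W, so L
n=30: →15(L), so W
n=31: →30(W) only, which is W, so L
n=32: →31(L), so W
n=33: →22(W), 30(W), 32(W) — all W, so L
n=34: →17(L), so W
n=35: →28(W), 30(W), 34(W) — all W, so L
n=36: →27(L), so W
The starting position 36 is W: Rosa should move to 27, handing over an L position.

Rosa wins.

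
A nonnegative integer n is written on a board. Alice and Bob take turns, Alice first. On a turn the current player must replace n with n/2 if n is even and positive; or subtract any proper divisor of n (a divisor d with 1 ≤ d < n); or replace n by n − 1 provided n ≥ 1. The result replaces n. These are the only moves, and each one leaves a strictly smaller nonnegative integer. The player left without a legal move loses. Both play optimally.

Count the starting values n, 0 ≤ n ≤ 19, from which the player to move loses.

10

Use the standard recursion: the mover loses at a terminal position; elsewhere, the mover wins exactly when some move hands the opponent an L position.
n=0: no move → L
n=1: →0(L), so W
n=2: →1(W) only, which is W, so L
n=3: →2(L), so W
n=4: →2(L), so W
n=5: →4(W) only, which is W, so L
n=6: →5(L), so W
n=7: →6(W) only, which is W, so L
n=8: →7(L), so W
n=9: →6(W), 8(W) — all W, so L
n=10: →5(L), so W
n=11: →10(W) only, which is W, so L
n=12: →9(L), so W
n=13: →12(W) only, which is W, so L
n=14: →7(L), so W
n=15: →10(W), 12(W), 14(W) — all W, so L
n=16: →15(L), so W
n=17: →16(W) only, which is W, so L
n=18: →9(L), so W
n=19: →18(W) only, which is W, so L
L entries with 0 ≤ n ≤ 19: n = 0, 2, 5, 7, 9, 11, 13, 15, 17, 19; that makes 10.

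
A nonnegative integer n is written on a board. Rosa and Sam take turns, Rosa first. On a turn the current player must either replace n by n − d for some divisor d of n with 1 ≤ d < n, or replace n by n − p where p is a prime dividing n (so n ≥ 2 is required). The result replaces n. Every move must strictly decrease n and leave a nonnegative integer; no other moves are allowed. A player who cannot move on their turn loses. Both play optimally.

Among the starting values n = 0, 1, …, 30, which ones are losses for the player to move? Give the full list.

0, 1, 4, 9, 14, 20, 26

Work bottom-up. With no move the player to move loses. Otherwise the position is W if at least one move leads to an L position for the opponent, and L if every move leads to a W.
n=0: no move → L
n=1: no move → L
n=2: can move to 0, which is L ⇒ W
n=3: can move to 0, which is L ⇒ W
n=4: moves to 2(W), 3(W); every one is W ⇒ L
n=5: can move to 0, which is L ⇒ W
n=6: can move to 4, which is L ⇒ W
n=7: can move to 0, which is L ⇒ W
n=8: can move to 4, which is L ⇒ W
n=9: moves to 6(W), 8(W); every one is W ⇒ L
n=10: can move to 9, which is L ⇒ W
n=11: can move to 0, which is L ⇒ W
n=12: can move to 9, which is L ⇒ W
n=13: can move to 0, which is L ⇒ W
n=14: moves to 7(W), 12(W), 13(W); every one is W ⇒ L
n=15: can move to 14, which is L ⇒ W
n=16: can move to 14, which is L ⇒ W
n=17: can move to 0, which is L ⇒ W
n=18: can move to 9, which is L ⇒ W
n=19: can move to 0, which is L ⇒ W
n=20: moves to 10(W), 15(W), 16(W), 18(W), 19(W); every one is W ⇒ L
n=21: can move to 14, which is L ⇒ W
n=22: can move to 20, which is L ⇒ W
n=23: can move to 0, which is L ⇒ W
n=24: can move to 20, which is L ⇒ W
n=25: can move to 20, which is L ⇒ W
n=26: moves to 13(W), 24(W), 25(W); every one is W ⇒ L
n=27: can move to 26, which is L ⇒ W
n=28: can move to 14, which is L ⇒ W
n=29: can move to 0, which is L ⇒ W
n=30: can move to 20, which is L ⇒ W
The losing starting values of n are exactly the entries labelled L in this table (7 of them).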